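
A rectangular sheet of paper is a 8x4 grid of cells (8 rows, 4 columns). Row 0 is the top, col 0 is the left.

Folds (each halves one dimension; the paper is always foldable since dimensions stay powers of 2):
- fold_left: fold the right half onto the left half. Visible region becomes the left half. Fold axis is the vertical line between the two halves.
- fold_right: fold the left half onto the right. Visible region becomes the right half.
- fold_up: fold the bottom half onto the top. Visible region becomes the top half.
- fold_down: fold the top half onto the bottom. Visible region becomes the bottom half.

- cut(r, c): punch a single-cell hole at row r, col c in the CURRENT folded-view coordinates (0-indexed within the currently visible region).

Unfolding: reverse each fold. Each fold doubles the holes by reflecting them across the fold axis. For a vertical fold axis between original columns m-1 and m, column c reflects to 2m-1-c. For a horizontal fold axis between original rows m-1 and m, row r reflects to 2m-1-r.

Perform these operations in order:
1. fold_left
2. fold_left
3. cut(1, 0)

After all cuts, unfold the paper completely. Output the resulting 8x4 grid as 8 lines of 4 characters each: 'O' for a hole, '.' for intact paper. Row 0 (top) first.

Op 1 fold_left: fold axis v@2; visible region now rows[0,8) x cols[0,2) = 8x2
Op 2 fold_left: fold axis v@1; visible region now rows[0,8) x cols[0,1) = 8x1
Op 3 cut(1, 0): punch at orig (1,0); cuts so far [(1, 0)]; region rows[0,8) x cols[0,1) = 8x1
Unfold 1 (reflect across v@1): 2 holes -> [(1, 0), (1, 1)]
Unfold 2 (reflect across v@2): 4 holes -> [(1, 0), (1, 1), (1, 2), (1, 3)]

Answer: ....
OOOO
....
....
....
....
....
....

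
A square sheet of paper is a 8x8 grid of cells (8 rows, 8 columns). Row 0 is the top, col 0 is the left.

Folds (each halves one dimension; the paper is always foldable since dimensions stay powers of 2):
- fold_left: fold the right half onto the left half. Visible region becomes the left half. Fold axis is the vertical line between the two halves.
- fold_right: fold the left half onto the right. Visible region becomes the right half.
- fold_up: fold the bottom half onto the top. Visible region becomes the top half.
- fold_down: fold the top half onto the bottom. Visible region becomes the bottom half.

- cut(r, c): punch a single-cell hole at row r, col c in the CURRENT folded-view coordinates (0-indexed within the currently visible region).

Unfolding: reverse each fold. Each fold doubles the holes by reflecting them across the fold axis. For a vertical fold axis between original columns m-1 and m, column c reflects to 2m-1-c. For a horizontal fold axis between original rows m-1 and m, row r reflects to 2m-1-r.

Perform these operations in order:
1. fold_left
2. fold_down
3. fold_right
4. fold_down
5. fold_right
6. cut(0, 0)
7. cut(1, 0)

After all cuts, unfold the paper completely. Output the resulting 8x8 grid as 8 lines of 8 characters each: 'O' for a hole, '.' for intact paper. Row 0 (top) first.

Answer: OOOOOOOO
OOOOOOOO
OOOOOOOO
OOOOOOOO
OOOOOOOO
OOOOOOOO
OOOOOOOO
OOOOOOOO

Derivation:
Op 1 fold_left: fold axis v@4; visible region now rows[0,8) x cols[0,4) = 8x4
Op 2 fold_down: fold axis h@4; visible region now rows[4,8) x cols[0,4) = 4x4
Op 3 fold_right: fold axis v@2; visible region now rows[4,8) x cols[2,4) = 4x2
Op 4 fold_down: fold axis h@6; visible region now rows[6,8) x cols[2,4) = 2x2
Op 5 fold_right: fold axis v@3; visible region now rows[6,8) x cols[3,4) = 2x1
Op 6 cut(0, 0): punch at orig (6,3); cuts so far [(6, 3)]; region rows[6,8) x cols[3,4) = 2x1
Op 7 cut(1, 0): punch at orig (7,3); cuts so far [(6, 3), (7, 3)]; region rows[6,8) x cols[3,4) = 2x1
Unfold 1 (reflect across v@3): 4 holes -> [(6, 2), (6, 3), (7, 2), (7, 3)]
Unfold 2 (reflect across h@6): 8 holes -> [(4, 2), (4, 3), (5, 2), (5, 3), (6, 2), (6, 3), (7, 2), (7, 3)]
Unfold 3 (reflect across v@2): 16 holes -> [(4, 0), (4, 1), (4, 2), (4, 3), (5, 0), (5, 1), (5, 2), (5, 3), (6, 0), (6, 1), (6, 2), (6, 3), (7, 0), (7, 1), (7, 2), (7, 3)]
Unfold 4 (reflect across h@4): 32 holes -> [(0, 0), (0, 1), (0, 2), (0, 3), (1, 0), (1, 1), (1, 2), (1, 3), (2, 0), (2, 1), (2, 2), (2, 3), (3, 0), (3, 1), (3, 2), (3, 3), (4, 0), (4, 1), (4, 2), (4, 3), (5, 0), (5, 1), (5, 2), (5, 3), (6, 0), (6, 1), (6, 2), (6, 3), (7, 0), (7, 1), (7, 2), (7, 3)]
Unfold 5 (reflect across v@4): 64 holes -> [(0, 0), (0, 1), (0, 2), (0, 3), (0, 4), (0, 5), (0, 6), (0, 7), (1, 0), (1, 1), (1, 2), (1, 3), (1, 4), (1, 5), (1, 6), (1, 7), (2, 0), (2, 1), (2, 2), (2, 3), (2, 4), (2, 5), (2, 6), (2, 7), (3, 0), (3, 1), (3, 2), (3, 3), (3, 4), (3, 5), (3, 6), (3, 7), (4, 0), (4, 1), (4, 2), (4, 3), (4, 4), (4, 5), (4, 6), (4, 7), (5, 0), (5, 1), (5, 2), (5, 3), (5, 4), (5, 5), (5, 6), (5, 7), (6, 0), (6, 1), (6, 2), (6, 3), (6, 4), (6, 5), (6, 6), (6, 7), (7, 0), (7, 1), (7, 2), (7, 3), (7, 4), (7, 5), (7, 6), (7, 7)]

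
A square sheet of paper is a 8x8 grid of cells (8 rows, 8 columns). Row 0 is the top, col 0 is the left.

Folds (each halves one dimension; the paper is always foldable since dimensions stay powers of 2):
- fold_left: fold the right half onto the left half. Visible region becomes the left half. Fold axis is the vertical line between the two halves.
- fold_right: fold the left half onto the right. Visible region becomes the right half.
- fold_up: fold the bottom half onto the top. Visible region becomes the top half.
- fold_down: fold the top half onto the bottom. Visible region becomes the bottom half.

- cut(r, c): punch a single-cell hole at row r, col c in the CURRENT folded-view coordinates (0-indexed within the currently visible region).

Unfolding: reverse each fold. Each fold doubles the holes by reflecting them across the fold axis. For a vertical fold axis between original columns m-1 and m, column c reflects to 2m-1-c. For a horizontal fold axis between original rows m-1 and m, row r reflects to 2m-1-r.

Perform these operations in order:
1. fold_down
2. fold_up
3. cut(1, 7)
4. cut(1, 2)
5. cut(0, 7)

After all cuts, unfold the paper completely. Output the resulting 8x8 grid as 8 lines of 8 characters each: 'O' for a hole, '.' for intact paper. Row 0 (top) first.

Answer: .......O
..O....O
..O....O
.......O
.......O
..O....O
..O....O
.......O

Derivation:
Op 1 fold_down: fold axis h@4; visible region now rows[4,8) x cols[0,8) = 4x8
Op 2 fold_up: fold axis h@6; visible region now rows[4,6) x cols[0,8) = 2x8
Op 3 cut(1, 7): punch at orig (5,7); cuts so far [(5, 7)]; region rows[4,6) x cols[0,8) = 2x8
Op 4 cut(1, 2): punch at orig (5,2); cuts so far [(5, 2), (5, 7)]; region rows[4,6) x cols[0,8) = 2x8
Op 5 cut(0, 7): punch at orig (4,7); cuts so far [(4, 7), (5, 2), (5, 7)]; region rows[4,6) x cols[0,8) = 2x8
Unfold 1 (reflect across h@6): 6 holes -> [(4, 7), (5, 2), (5, 7), (6, 2), (6, 7), (7, 7)]
Unfold 2 (reflect across h@4): 12 holes -> [(0, 7), (1, 2), (1, 7), (2, 2), (2, 7), (3, 7), (4, 7), (5, 2), (5, 7), (6, 2), (6, 7), (7, 7)]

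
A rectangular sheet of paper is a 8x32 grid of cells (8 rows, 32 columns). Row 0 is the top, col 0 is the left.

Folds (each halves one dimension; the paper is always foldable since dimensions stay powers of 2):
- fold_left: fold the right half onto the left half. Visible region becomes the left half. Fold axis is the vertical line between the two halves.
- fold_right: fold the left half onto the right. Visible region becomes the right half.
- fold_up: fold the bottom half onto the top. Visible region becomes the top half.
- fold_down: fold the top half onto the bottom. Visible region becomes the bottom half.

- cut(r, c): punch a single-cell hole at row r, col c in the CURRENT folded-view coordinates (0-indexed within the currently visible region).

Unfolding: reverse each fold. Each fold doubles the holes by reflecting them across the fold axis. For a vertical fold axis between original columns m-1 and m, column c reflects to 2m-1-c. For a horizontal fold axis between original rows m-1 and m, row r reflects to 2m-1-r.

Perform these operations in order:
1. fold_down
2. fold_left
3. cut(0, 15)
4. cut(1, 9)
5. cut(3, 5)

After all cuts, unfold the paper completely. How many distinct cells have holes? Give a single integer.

Answer: 12

Derivation:
Op 1 fold_down: fold axis h@4; visible region now rows[4,8) x cols[0,32) = 4x32
Op 2 fold_left: fold axis v@16; visible region now rows[4,8) x cols[0,16) = 4x16
Op 3 cut(0, 15): punch at orig (4,15); cuts so far [(4, 15)]; region rows[4,8) x cols[0,16) = 4x16
Op 4 cut(1, 9): punch at orig (5,9); cuts so far [(4, 15), (5, 9)]; region rows[4,8) x cols[0,16) = 4x16
Op 5 cut(3, 5): punch at orig (7,5); cuts so far [(4, 15), (5, 9), (7, 5)]; region rows[4,8) x cols[0,16) = 4x16
Unfold 1 (reflect across v@16): 6 holes -> [(4, 15), (4, 16), (5, 9), (5, 22), (7, 5), (7, 26)]
Unfold 2 (reflect across h@4): 12 holes -> [(0, 5), (0, 26), (2, 9), (2, 22), (3, 15), (3, 16), (4, 15), (4, 16), (5, 9), (5, 22), (7, 5), (7, 26)]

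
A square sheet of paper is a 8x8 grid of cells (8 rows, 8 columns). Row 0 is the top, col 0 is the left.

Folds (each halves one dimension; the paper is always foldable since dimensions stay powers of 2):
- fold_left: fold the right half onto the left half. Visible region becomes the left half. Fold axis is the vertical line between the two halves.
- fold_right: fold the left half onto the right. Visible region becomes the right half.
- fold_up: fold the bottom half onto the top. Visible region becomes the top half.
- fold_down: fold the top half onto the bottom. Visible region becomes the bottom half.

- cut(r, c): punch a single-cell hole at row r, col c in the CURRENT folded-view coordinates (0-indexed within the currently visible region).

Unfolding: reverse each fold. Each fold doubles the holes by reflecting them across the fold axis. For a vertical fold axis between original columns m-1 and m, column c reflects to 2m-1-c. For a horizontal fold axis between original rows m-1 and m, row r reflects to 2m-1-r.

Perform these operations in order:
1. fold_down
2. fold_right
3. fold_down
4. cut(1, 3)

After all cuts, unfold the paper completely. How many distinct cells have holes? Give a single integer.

Op 1 fold_down: fold axis h@4; visible region now rows[4,8) x cols[0,8) = 4x8
Op 2 fold_right: fold axis v@4; visible region now rows[4,8) x cols[4,8) = 4x4
Op 3 fold_down: fold axis h@6; visible region now rows[6,8) x cols[4,8) = 2x4
Op 4 cut(1, 3): punch at orig (7,7); cuts so far [(7, 7)]; region rows[6,8) x cols[4,8) = 2x4
Unfold 1 (reflect across h@6): 2 holes -> [(4, 7), (7, 7)]
Unfold 2 (reflect across v@4): 4 holes -> [(4, 0), (4, 7), (7, 0), (7, 7)]
Unfold 3 (reflect across h@4): 8 holes -> [(0, 0), (0, 7), (3, 0), (3, 7), (4, 0), (4, 7), (7, 0), (7, 7)]

Answer: 8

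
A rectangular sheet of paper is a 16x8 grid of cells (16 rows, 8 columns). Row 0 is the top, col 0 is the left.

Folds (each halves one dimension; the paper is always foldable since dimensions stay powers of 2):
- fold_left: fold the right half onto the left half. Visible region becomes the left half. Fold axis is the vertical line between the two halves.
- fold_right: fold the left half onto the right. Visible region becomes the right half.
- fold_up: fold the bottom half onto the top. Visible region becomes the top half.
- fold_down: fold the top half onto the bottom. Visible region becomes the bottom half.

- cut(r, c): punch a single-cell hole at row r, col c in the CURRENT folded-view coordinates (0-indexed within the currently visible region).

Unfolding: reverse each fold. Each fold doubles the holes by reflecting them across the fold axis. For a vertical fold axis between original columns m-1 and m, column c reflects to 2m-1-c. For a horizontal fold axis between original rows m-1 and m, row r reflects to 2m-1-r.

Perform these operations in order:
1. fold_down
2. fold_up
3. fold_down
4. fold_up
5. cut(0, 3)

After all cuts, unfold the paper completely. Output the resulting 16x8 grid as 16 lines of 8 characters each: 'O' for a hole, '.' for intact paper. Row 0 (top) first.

Answer: ...O....
...O....
...O....
...O....
...O....
...O....
...O....
...O....
...O....
...O....
...O....
...O....
...O....
...O....
...O....
...O....

Derivation:
Op 1 fold_down: fold axis h@8; visible region now rows[8,16) x cols[0,8) = 8x8
Op 2 fold_up: fold axis h@12; visible region now rows[8,12) x cols[0,8) = 4x8
Op 3 fold_down: fold axis h@10; visible region now rows[10,12) x cols[0,8) = 2x8
Op 4 fold_up: fold axis h@11; visible region now rows[10,11) x cols[0,8) = 1x8
Op 5 cut(0, 3): punch at orig (10,3); cuts so far [(10, 3)]; region rows[10,11) x cols[0,8) = 1x8
Unfold 1 (reflect across h@11): 2 holes -> [(10, 3), (11, 3)]
Unfold 2 (reflect across h@10): 4 holes -> [(8, 3), (9, 3), (10, 3), (11, 3)]
Unfold 3 (reflect across h@12): 8 holes -> [(8, 3), (9, 3), (10, 3), (11, 3), (12, 3), (13, 3), (14, 3), (15, 3)]
Unfold 4 (reflect across h@8): 16 holes -> [(0, 3), (1, 3), (2, 3), (3, 3), (4, 3), (5, 3), (6, 3), (7, 3), (8, 3), (9, 3), (10, 3), (11, 3), (12, 3), (13, 3), (14, 3), (15, 3)]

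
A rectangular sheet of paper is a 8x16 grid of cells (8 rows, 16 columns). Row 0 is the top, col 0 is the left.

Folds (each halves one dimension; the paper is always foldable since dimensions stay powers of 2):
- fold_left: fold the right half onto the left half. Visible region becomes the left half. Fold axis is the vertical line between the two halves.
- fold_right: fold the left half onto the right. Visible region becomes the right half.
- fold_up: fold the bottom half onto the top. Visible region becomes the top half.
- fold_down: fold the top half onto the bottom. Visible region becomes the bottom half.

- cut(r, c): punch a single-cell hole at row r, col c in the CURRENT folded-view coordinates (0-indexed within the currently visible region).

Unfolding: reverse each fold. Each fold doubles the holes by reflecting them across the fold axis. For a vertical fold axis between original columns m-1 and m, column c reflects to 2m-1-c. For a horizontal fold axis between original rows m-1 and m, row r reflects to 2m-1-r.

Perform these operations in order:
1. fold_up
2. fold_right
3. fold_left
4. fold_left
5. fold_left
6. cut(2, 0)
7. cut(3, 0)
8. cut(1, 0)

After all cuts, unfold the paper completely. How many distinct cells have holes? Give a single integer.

Op 1 fold_up: fold axis h@4; visible region now rows[0,4) x cols[0,16) = 4x16
Op 2 fold_right: fold axis v@8; visible region now rows[0,4) x cols[8,16) = 4x8
Op 3 fold_left: fold axis v@12; visible region now rows[0,4) x cols[8,12) = 4x4
Op 4 fold_left: fold axis v@10; visible region now rows[0,4) x cols[8,10) = 4x2
Op 5 fold_left: fold axis v@9; visible region now rows[0,4) x cols[8,9) = 4x1
Op 6 cut(2, 0): punch at orig (2,8); cuts so far [(2, 8)]; region rows[0,4) x cols[8,9) = 4x1
Op 7 cut(3, 0): punch at orig (3,8); cuts so far [(2, 8), (3, 8)]; region rows[0,4) x cols[8,9) = 4x1
Op 8 cut(1, 0): punch at orig (1,8); cuts so far [(1, 8), (2, 8), (3, 8)]; region rows[0,4) x cols[8,9) = 4x1
Unfold 1 (reflect across v@9): 6 holes -> [(1, 8), (1, 9), (2, 8), (2, 9), (3, 8), (3, 9)]
Unfold 2 (reflect across v@10): 12 holes -> [(1, 8), (1, 9), (1, 10), (1, 11), (2, 8), (2, 9), (2, 10), (2, 11), (3, 8), (3, 9), (3, 10), (3, 11)]
Unfold 3 (reflect across v@12): 24 holes -> [(1, 8), (1, 9), (1, 10), (1, 11), (1, 12), (1, 13), (1, 14), (1, 15), (2, 8), (2, 9), (2, 10), (2, 11), (2, 12), (2, 13), (2, 14), (2, 15), (3, 8), (3, 9), (3, 10), (3, 11), (3, 12), (3, 13), (3, 14), (3, 15)]
Unfold 4 (reflect across v@8): 48 holes -> [(1, 0), (1, 1), (1, 2), (1, 3), (1, 4), (1, 5), (1, 6), (1, 7), (1, 8), (1, 9), (1, 10), (1, 11), (1, 12), (1, 13), (1, 14), (1, 15), (2, 0), (2, 1), (2, 2), (2, 3), (2, 4), (2, 5), (2, 6), (2, 7), (2, 8), (2, 9), (2, 10), (2, 11), (2, 12), (2, 13), (2, 14), (2, 15), (3, 0), (3, 1), (3, 2), (3, 3), (3, 4), (3, 5), (3, 6), (3, 7), (3, 8), (3, 9), (3, 10), (3, 11), (3, 12), (3, 13), (3, 14), (3, 15)]
Unfold 5 (reflect across h@4): 96 holes -> [(1, 0), (1, 1), (1, 2), (1, 3), (1, 4), (1, 5), (1, 6), (1, 7), (1, 8), (1, 9), (1, 10), (1, 11), (1, 12), (1, 13), (1, 14), (1, 15), (2, 0), (2, 1), (2, 2), (2, 3), (2, 4), (2, 5), (2, 6), (2, 7), (2, 8), (2, 9), (2, 10), (2, 11), (2, 12), (2, 13), (2, 14), (2, 15), (3, 0), (3, 1), (3, 2), (3, 3), (3, 4), (3, 5), (3, 6), (3, 7), (3, 8), (3, 9), (3, 10), (3, 11), (3, 12), (3, 13), (3, 14), (3, 15), (4, 0), (4, 1), (4, 2), (4, 3), (4, 4), (4, 5), (4, 6), (4, 7), (4, 8), (4, 9), (4, 10), (4, 11), (4, 12), (4, 13), (4, 14), (4, 15), (5, 0), (5, 1), (5, 2), (5, 3), (5, 4), (5, 5), (5, 6), (5, 7), (5, 8), (5, 9), (5, 10), (5, 11), (5, 12), (5, 13), (5, 14), (5, 15), (6, 0), (6, 1), (6, 2), (6, 3), (6, 4), (6, 5), (6, 6), (6, 7), (6, 8), (6, 9), (6, 10), (6, 11), (6, 12), (6, 13), (6, 14), (6, 15)]

Answer: 96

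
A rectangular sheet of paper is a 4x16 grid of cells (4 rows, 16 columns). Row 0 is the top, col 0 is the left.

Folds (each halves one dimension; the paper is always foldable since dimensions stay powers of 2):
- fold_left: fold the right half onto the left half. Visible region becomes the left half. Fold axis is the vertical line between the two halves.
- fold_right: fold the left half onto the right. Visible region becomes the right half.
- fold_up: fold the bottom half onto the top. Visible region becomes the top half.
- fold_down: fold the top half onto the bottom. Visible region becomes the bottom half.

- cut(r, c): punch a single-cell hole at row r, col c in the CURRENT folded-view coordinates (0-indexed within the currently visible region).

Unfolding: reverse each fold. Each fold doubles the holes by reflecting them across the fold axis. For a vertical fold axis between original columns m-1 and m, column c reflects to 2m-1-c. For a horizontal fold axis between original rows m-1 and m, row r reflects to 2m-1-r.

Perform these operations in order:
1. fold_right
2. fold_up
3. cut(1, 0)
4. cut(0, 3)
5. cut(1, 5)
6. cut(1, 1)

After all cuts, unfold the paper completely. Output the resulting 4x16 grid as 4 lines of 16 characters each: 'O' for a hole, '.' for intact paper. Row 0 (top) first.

Answer: ....O......O....
..O...OOOO...O..
..O...OOOO...O..
....O......O....

Derivation:
Op 1 fold_right: fold axis v@8; visible region now rows[0,4) x cols[8,16) = 4x8
Op 2 fold_up: fold axis h@2; visible region now rows[0,2) x cols[8,16) = 2x8
Op 3 cut(1, 0): punch at orig (1,8); cuts so far [(1, 8)]; region rows[0,2) x cols[8,16) = 2x8
Op 4 cut(0, 3): punch at orig (0,11); cuts so far [(0, 11), (1, 8)]; region rows[0,2) x cols[8,16) = 2x8
Op 5 cut(1, 5): punch at orig (1,13); cuts so far [(0, 11), (1, 8), (1, 13)]; region rows[0,2) x cols[8,16) = 2x8
Op 6 cut(1, 1): punch at orig (1,9); cuts so far [(0, 11), (1, 8), (1, 9), (1, 13)]; region rows[0,2) x cols[8,16) = 2x8
Unfold 1 (reflect across h@2): 8 holes -> [(0, 11), (1, 8), (1, 9), (1, 13), (2, 8), (2, 9), (2, 13), (3, 11)]
Unfold 2 (reflect across v@8): 16 holes -> [(0, 4), (0, 11), (1, 2), (1, 6), (1, 7), (1, 8), (1, 9), (1, 13), (2, 2), (2, 6), (2, 7), (2, 8), (2, 9), (2, 13), (3, 4), (3, 11)]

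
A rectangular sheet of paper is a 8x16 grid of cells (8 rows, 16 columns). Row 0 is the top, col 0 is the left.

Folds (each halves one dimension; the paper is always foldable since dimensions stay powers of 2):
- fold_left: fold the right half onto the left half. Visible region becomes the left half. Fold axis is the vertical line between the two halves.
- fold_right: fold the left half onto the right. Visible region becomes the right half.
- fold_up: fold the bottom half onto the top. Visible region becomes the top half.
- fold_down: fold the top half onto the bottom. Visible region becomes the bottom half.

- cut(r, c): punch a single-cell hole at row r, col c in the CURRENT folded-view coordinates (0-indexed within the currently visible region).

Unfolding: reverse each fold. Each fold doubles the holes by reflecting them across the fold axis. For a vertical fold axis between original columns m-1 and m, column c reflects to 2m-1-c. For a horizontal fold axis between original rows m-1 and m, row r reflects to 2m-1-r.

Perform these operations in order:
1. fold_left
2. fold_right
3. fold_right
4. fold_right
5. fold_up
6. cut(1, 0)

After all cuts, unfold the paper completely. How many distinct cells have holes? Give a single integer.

Op 1 fold_left: fold axis v@8; visible region now rows[0,8) x cols[0,8) = 8x8
Op 2 fold_right: fold axis v@4; visible region now rows[0,8) x cols[4,8) = 8x4
Op 3 fold_right: fold axis v@6; visible region now rows[0,8) x cols[6,8) = 8x2
Op 4 fold_right: fold axis v@7; visible region now rows[0,8) x cols[7,8) = 8x1
Op 5 fold_up: fold axis h@4; visible region now rows[0,4) x cols[7,8) = 4x1
Op 6 cut(1, 0): punch at orig (1,7); cuts so far [(1, 7)]; region rows[0,4) x cols[7,8) = 4x1
Unfold 1 (reflect across h@4): 2 holes -> [(1, 7), (6, 7)]
Unfold 2 (reflect across v@7): 4 holes -> [(1, 6), (1, 7), (6, 6), (6, 7)]
Unfold 3 (reflect across v@6): 8 holes -> [(1, 4), (1, 5), (1, 6), (1, 7), (6, 4), (6, 5), (6, 6), (6, 7)]
Unfold 4 (reflect across v@4): 16 holes -> [(1, 0), (1, 1), (1, 2), (1, 3), (1, 4), (1, 5), (1, 6), (1, 7), (6, 0), (6, 1), (6, 2), (6, 3), (6, 4), (6, 5), (6, 6), (6, 7)]
Unfold 5 (reflect across v@8): 32 holes -> [(1, 0), (1, 1), (1, 2), (1, 3), (1, 4), (1, 5), (1, 6), (1, 7), (1, 8), (1, 9), (1, 10), (1, 11), (1, 12), (1, 13), (1, 14), (1, 15), (6, 0), (6, 1), (6, 2), (6, 3), (6, 4), (6, 5), (6, 6), (6, 7), (6, 8), (6, 9), (6, 10), (6, 11), (6, 12), (6, 13), (6, 14), (6, 15)]

Answer: 32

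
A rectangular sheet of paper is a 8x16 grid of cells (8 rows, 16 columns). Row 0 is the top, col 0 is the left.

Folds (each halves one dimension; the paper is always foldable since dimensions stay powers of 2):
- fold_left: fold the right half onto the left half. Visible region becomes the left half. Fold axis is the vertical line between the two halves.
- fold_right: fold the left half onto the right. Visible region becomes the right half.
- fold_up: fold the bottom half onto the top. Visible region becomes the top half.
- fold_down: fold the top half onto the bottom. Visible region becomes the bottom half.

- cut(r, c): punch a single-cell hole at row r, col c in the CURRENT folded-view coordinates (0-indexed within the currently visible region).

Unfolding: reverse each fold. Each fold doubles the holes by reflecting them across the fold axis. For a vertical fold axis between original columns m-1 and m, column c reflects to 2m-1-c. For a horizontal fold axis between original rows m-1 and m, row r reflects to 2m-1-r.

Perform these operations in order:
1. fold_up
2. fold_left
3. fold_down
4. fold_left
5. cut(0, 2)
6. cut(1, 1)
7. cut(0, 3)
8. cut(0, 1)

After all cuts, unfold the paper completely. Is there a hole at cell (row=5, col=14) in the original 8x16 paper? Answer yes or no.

Answer: yes

Derivation:
Op 1 fold_up: fold axis h@4; visible region now rows[0,4) x cols[0,16) = 4x16
Op 2 fold_left: fold axis v@8; visible region now rows[0,4) x cols[0,8) = 4x8
Op 3 fold_down: fold axis h@2; visible region now rows[2,4) x cols[0,8) = 2x8
Op 4 fold_left: fold axis v@4; visible region now rows[2,4) x cols[0,4) = 2x4
Op 5 cut(0, 2): punch at orig (2,2); cuts so far [(2, 2)]; region rows[2,4) x cols[0,4) = 2x4
Op 6 cut(1, 1): punch at orig (3,1); cuts so far [(2, 2), (3, 1)]; region rows[2,4) x cols[0,4) = 2x4
Op 7 cut(0, 3): punch at orig (2,3); cuts so far [(2, 2), (2, 3), (3, 1)]; region rows[2,4) x cols[0,4) = 2x4
Op 8 cut(0, 1): punch at orig (2,1); cuts so far [(2, 1), (2, 2), (2, 3), (3, 1)]; region rows[2,4) x cols[0,4) = 2x4
Unfold 1 (reflect across v@4): 8 holes -> [(2, 1), (2, 2), (2, 3), (2, 4), (2, 5), (2, 6), (3, 1), (3, 6)]
Unfold 2 (reflect across h@2): 16 holes -> [(0, 1), (0, 6), (1, 1), (1, 2), (1, 3), (1, 4), (1, 5), (1, 6), (2, 1), (2, 2), (2, 3), (2, 4), (2, 5), (2, 6), (3, 1), (3, 6)]
Unfold 3 (reflect across v@8): 32 holes -> [(0, 1), (0, 6), (0, 9), (0, 14), (1, 1), (1, 2), (1, 3), (1, 4), (1, 5), (1, 6), (1, 9), (1, 10), (1, 11), (1, 12), (1, 13), (1, 14), (2, 1), (2, 2), (2, 3), (2, 4), (2, 5), (2, 6), (2, 9), (2, 10), (2, 11), (2, 12), (2, 13), (2, 14), (3, 1), (3, 6), (3, 9), (3, 14)]
Unfold 4 (reflect across h@4): 64 holes -> [(0, 1), (0, 6), (0, 9), (0, 14), (1, 1), (1, 2), (1, 3), (1, 4), (1, 5), (1, 6), (1, 9), (1, 10), (1, 11), (1, 12), (1, 13), (1, 14), (2, 1), (2, 2), (2, 3), (2, 4), (2, 5), (2, 6), (2, 9), (2, 10), (2, 11), (2, 12), (2, 13), (2, 14), (3, 1), (3, 6), (3, 9), (3, 14), (4, 1), (4, 6), (4, 9), (4, 14), (5, 1), (5, 2), (5, 3), (5, 4), (5, 5), (5, 6), (5, 9), (5, 10), (5, 11), (5, 12), (5, 13), (5, 14), (6, 1), (6, 2), (6, 3), (6, 4), (6, 5), (6, 6), (6, 9), (6, 10), (6, 11), (6, 12), (6, 13), (6, 14), (7, 1), (7, 6), (7, 9), (7, 14)]
Holes: [(0, 1), (0, 6), (0, 9), (0, 14), (1, 1), (1, 2), (1, 3), (1, 4), (1, 5), (1, 6), (1, 9), (1, 10), (1, 11), (1, 12), (1, 13), (1, 14), (2, 1), (2, 2), (2, 3), (2, 4), (2, 5), (2, 6), (2, 9), (2, 10), (2, 11), (2, 12), (2, 13), (2, 14), (3, 1), (3, 6), (3, 9), (3, 14), (4, 1), (4, 6), (4, 9), (4, 14), (5, 1), (5, 2), (5, 3), (5, 4), (5, 5), (5, 6), (5, 9), (5, 10), (5, 11), (5, 12), (5, 13), (5, 14), (6, 1), (6, 2), (6, 3), (6, 4), (6, 5), (6, 6), (6, 9), (6, 10), (6, 11), (6, 12), (6, 13), (6, 14), (7, 1), (7, 6), (7, 9), (7, 14)]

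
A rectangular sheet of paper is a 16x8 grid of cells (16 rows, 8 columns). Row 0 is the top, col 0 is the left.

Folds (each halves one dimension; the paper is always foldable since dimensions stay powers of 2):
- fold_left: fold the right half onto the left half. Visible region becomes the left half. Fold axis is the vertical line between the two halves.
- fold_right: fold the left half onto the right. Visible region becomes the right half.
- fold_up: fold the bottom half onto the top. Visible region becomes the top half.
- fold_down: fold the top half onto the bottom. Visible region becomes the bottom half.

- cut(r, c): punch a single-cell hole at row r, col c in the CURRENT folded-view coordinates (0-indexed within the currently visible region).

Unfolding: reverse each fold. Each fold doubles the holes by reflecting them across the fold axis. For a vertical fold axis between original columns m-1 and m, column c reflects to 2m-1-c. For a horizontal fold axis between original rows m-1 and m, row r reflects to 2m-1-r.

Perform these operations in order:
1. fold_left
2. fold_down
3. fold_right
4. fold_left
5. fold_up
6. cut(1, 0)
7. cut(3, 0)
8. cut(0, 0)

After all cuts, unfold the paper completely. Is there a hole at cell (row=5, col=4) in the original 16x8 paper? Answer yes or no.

Op 1 fold_left: fold axis v@4; visible region now rows[0,16) x cols[0,4) = 16x4
Op 2 fold_down: fold axis h@8; visible region now rows[8,16) x cols[0,4) = 8x4
Op 3 fold_right: fold axis v@2; visible region now rows[8,16) x cols[2,4) = 8x2
Op 4 fold_left: fold axis v@3; visible region now rows[8,16) x cols[2,3) = 8x1
Op 5 fold_up: fold axis h@12; visible region now rows[8,12) x cols[2,3) = 4x1
Op 6 cut(1, 0): punch at orig (9,2); cuts so far [(9, 2)]; region rows[8,12) x cols[2,3) = 4x1
Op 7 cut(3, 0): punch at orig (11,2); cuts so far [(9, 2), (11, 2)]; region rows[8,12) x cols[2,3) = 4x1
Op 8 cut(0, 0): punch at orig (8,2); cuts so far [(8, 2), (9, 2), (11, 2)]; region rows[8,12) x cols[2,3) = 4x1
Unfold 1 (reflect across h@12): 6 holes -> [(8, 2), (9, 2), (11, 2), (12, 2), (14, 2), (15, 2)]
Unfold 2 (reflect across v@3): 12 holes -> [(8, 2), (8, 3), (9, 2), (9, 3), (11, 2), (11, 3), (12, 2), (12, 3), (14, 2), (14, 3), (15, 2), (15, 3)]
Unfold 3 (reflect across v@2): 24 holes -> [(8, 0), (8, 1), (8, 2), (8, 3), (9, 0), (9, 1), (9, 2), (9, 3), (11, 0), (11, 1), (11, 2), (11, 3), (12, 0), (12, 1), (12, 2), (12, 3), (14, 0), (14, 1), (14, 2), (14, 3), (15, 0), (15, 1), (15, 2), (15, 3)]
Unfold 4 (reflect across h@8): 48 holes -> [(0, 0), (0, 1), (0, 2), (0, 3), (1, 0), (1, 1), (1, 2), (1, 3), (3, 0), (3, 1), (3, 2), (3, 3), (4, 0), (4, 1), (4, 2), (4, 3), (6, 0), (6, 1), (6, 2), (6, 3), (7, 0), (7, 1), (7, 2), (7, 3), (8, 0), (8, 1), (8, 2), (8, 3), (9, 0), (9, 1), (9, 2), (9, 3), (11, 0), (11, 1), (11, 2), (11, 3), (12, 0), (12, 1), (12, 2), (12, 3), (14, 0), (14, 1), (14, 2), (14, 3), (15, 0), (15, 1), (15, 2), (15, 3)]
Unfold 5 (reflect across v@4): 96 holes -> [(0, 0), (0, 1), (0, 2), (0, 3), (0, 4), (0, 5), (0, 6), (0, 7), (1, 0), (1, 1), (1, 2), (1, 3), (1, 4), (1, 5), (1, 6), (1, 7), (3, 0), (3, 1), (3, 2), (3, 3), (3, 4), (3, 5), (3, 6), (3, 7), (4, 0), (4, 1), (4, 2), (4, 3), (4, 4), (4, 5), (4, 6), (4, 7), (6, 0), (6, 1), (6, 2), (6, 3), (6, 4), (6, 5), (6, 6), (6, 7), (7, 0), (7, 1), (7, 2), (7, 3), (7, 4), (7, 5), (7, 6), (7, 7), (8, 0), (8, 1), (8, 2), (8, 3), (8, 4), (8, 5), (8, 6), (8, 7), (9, 0), (9, 1), (9, 2), (9, 3), (9, 4), (9, 5), (9, 6), (9, 7), (11, 0), (11, 1), (11, 2), (11, 3), (11, 4), (11, 5), (11, 6), (11, 7), (12, 0), (12, 1), (12, 2), (12, 3), (12, 4), (12, 5), (12, 6), (12, 7), (14, 0), (14, 1), (14, 2), (14, 3), (14, 4), (14, 5), (14, 6), (14, 7), (15, 0), (15, 1), (15, 2), (15, 3), (15, 4), (15, 5), (15, 6), (15, 7)]
Holes: [(0, 0), (0, 1), (0, 2), (0, 3), (0, 4), (0, 5), (0, 6), (0, 7), (1, 0), (1, 1), (1, 2), (1, 3), (1, 4), (1, 5), (1, 6), (1, 7), (3, 0), (3, 1), (3, 2), (3, 3), (3, 4), (3, 5), (3, 6), (3, 7), (4, 0), (4, 1), (4, 2), (4, 3), (4, 4), (4, 5), (4, 6), (4, 7), (6, 0), (6, 1), (6, 2), (6, 3), (6, 4), (6, 5), (6, 6), (6, 7), (7, 0), (7, 1), (7, 2), (7, 3), (7, 4), (7, 5), (7, 6), (7, 7), (8, 0), (8, 1), (8, 2), (8, 3), (8, 4), (8, 5), (8, 6), (8, 7), (9, 0), (9, 1), (9, 2), (9, 3), (9, 4), (9, 5), (9, 6), (9, 7), (11, 0), (11, 1), (11, 2), (11, 3), (11, 4), (11, 5), (11, 6), (11, 7), (12, 0), (12, 1), (12, 2), (12, 3), (12, 4), (12, 5), (12, 6), (12, 7), (14, 0), (14, 1), (14, 2), (14, 3), (14, 4), (14, 5), (14, 6), (14, 7), (15, 0), (15, 1), (15, 2), (15, 3), (15, 4), (15, 5), (15, 6), (15, 7)]

Answer: no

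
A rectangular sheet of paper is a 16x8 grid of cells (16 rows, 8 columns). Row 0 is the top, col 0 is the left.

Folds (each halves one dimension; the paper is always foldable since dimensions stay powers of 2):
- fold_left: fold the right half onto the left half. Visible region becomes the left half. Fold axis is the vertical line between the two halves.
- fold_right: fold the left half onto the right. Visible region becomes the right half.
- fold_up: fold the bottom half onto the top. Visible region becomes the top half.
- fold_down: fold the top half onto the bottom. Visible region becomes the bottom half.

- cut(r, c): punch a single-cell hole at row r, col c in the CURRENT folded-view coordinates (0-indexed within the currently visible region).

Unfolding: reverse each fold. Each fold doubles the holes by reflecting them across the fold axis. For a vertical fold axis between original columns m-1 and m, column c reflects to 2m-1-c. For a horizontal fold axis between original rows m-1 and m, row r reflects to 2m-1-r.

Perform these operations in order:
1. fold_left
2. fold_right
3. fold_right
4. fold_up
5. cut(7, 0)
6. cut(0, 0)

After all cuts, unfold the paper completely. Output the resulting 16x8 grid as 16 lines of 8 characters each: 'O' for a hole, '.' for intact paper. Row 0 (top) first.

Answer: OOOOOOOO
........
........
........
........
........
........
OOOOOOOO
OOOOOOOO
........
........
........
........
........
........
OOOOOOOO

Derivation:
Op 1 fold_left: fold axis v@4; visible region now rows[0,16) x cols[0,4) = 16x4
Op 2 fold_right: fold axis v@2; visible region now rows[0,16) x cols[2,4) = 16x2
Op 3 fold_right: fold axis v@3; visible region now rows[0,16) x cols[3,4) = 16x1
Op 4 fold_up: fold axis h@8; visible region now rows[0,8) x cols[3,4) = 8x1
Op 5 cut(7, 0): punch at orig (7,3); cuts so far [(7, 3)]; region rows[0,8) x cols[3,4) = 8x1
Op 6 cut(0, 0): punch at orig (0,3); cuts so far [(0, 3), (7, 3)]; region rows[0,8) x cols[3,4) = 8x1
Unfold 1 (reflect across h@8): 4 holes -> [(0, 3), (7, 3), (8, 3), (15, 3)]
Unfold 2 (reflect across v@3): 8 holes -> [(0, 2), (0, 3), (7, 2), (7, 3), (8, 2), (8, 3), (15, 2), (15, 3)]
Unfold 3 (reflect across v@2): 16 holes -> [(0, 0), (0, 1), (0, 2), (0, 3), (7, 0), (7, 1), (7, 2), (7, 3), (8, 0), (8, 1), (8, 2), (8, 3), (15, 0), (15, 1), (15, 2), (15, 3)]
Unfold 4 (reflect across v@4): 32 holes -> [(0, 0), (0, 1), (0, 2), (0, 3), (0, 4), (0, 5), (0, 6), (0, 7), (7, 0), (7, 1), (7, 2), (7, 3), (7, 4), (7, 5), (7, 6), (7, 7), (8, 0), (8, 1), (8, 2), (8, 3), (8, 4), (8, 5), (8, 6), (8, 7), (15, 0), (15, 1), (15, 2), (15, 3), (15, 4), (15, 5), (15, 6), (15, 7)]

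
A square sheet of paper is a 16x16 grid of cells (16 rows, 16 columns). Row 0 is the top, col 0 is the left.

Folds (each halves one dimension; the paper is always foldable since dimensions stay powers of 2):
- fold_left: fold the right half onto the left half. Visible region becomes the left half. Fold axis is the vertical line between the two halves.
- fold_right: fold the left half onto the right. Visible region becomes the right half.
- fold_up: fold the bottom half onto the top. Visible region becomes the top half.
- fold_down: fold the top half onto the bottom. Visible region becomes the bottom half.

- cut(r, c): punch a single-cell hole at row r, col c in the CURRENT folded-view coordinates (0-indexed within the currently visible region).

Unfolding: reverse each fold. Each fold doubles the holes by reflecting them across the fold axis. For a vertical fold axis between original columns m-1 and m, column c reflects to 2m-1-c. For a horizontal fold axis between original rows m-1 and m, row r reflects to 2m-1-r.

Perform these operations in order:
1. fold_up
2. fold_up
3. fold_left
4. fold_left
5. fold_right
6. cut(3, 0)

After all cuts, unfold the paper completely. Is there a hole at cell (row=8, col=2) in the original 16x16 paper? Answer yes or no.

Op 1 fold_up: fold axis h@8; visible region now rows[0,8) x cols[0,16) = 8x16
Op 2 fold_up: fold axis h@4; visible region now rows[0,4) x cols[0,16) = 4x16
Op 3 fold_left: fold axis v@8; visible region now rows[0,4) x cols[0,8) = 4x8
Op 4 fold_left: fold axis v@4; visible region now rows[0,4) x cols[0,4) = 4x4
Op 5 fold_right: fold axis v@2; visible region now rows[0,4) x cols[2,4) = 4x2
Op 6 cut(3, 0): punch at orig (3,2); cuts so far [(3, 2)]; region rows[0,4) x cols[2,4) = 4x2
Unfold 1 (reflect across v@2): 2 holes -> [(3, 1), (3, 2)]
Unfold 2 (reflect across v@4): 4 holes -> [(3, 1), (3, 2), (3, 5), (3, 6)]
Unfold 3 (reflect across v@8): 8 holes -> [(3, 1), (3, 2), (3, 5), (3, 6), (3, 9), (3, 10), (3, 13), (3, 14)]
Unfold 4 (reflect across h@4): 16 holes -> [(3, 1), (3, 2), (3, 5), (3, 6), (3, 9), (3, 10), (3, 13), (3, 14), (4, 1), (4, 2), (4, 5), (4, 6), (4, 9), (4, 10), (4, 13), (4, 14)]
Unfold 5 (reflect across h@8): 32 holes -> [(3, 1), (3, 2), (3, 5), (3, 6), (3, 9), (3, 10), (3, 13), (3, 14), (4, 1), (4, 2), (4, 5), (4, 6), (4, 9), (4, 10), (4, 13), (4, 14), (11, 1), (11, 2), (11, 5), (11, 6), (11, 9), (11, 10), (11, 13), (11, 14), (12, 1), (12, 2), (12, 5), (12, 6), (12, 9), (12, 10), (12, 13), (12, 14)]
Holes: [(3, 1), (3, 2), (3, 5), (3, 6), (3, 9), (3, 10), (3, 13), (3, 14), (4, 1), (4, 2), (4, 5), (4, 6), (4, 9), (4, 10), (4, 13), (4, 14), (11, 1), (11, 2), (11, 5), (11, 6), (11, 9), (11, 10), (11, 13), (11, 14), (12, 1), (12, 2), (12, 5), (12, 6), (12, 9), (12, 10), (12, 13), (12, 14)]

Answer: no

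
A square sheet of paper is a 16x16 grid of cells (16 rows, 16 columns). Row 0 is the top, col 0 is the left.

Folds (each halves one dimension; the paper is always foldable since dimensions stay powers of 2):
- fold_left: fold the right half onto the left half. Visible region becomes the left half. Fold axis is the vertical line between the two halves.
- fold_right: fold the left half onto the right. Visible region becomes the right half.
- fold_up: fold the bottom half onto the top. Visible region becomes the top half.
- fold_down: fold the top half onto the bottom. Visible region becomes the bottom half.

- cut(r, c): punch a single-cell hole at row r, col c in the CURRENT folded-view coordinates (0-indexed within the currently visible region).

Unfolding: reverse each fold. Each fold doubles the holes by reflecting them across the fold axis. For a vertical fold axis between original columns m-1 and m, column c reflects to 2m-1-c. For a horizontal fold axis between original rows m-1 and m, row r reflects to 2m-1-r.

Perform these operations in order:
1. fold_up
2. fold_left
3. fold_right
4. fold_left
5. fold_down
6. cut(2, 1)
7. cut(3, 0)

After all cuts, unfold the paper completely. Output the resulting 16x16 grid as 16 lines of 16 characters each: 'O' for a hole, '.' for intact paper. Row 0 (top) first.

Answer: O..OO..OO..OO..O
.OO..OO..OO..OO.
................
................
................
................
.OO..OO..OO..OO.
O..OO..OO..OO..O
O..OO..OO..OO..O
.OO..OO..OO..OO.
................
................
................
................
.OO..OO..OO..OO.
O..OO..OO..OO..O

Derivation:
Op 1 fold_up: fold axis h@8; visible region now rows[0,8) x cols[0,16) = 8x16
Op 2 fold_left: fold axis v@8; visible region now rows[0,8) x cols[0,8) = 8x8
Op 3 fold_right: fold axis v@4; visible region now rows[0,8) x cols[4,8) = 8x4
Op 4 fold_left: fold axis v@6; visible region now rows[0,8) x cols[4,6) = 8x2
Op 5 fold_down: fold axis h@4; visible region now rows[4,8) x cols[4,6) = 4x2
Op 6 cut(2, 1): punch at orig (6,5); cuts so far [(6, 5)]; region rows[4,8) x cols[4,6) = 4x2
Op 7 cut(3, 0): punch at orig (7,4); cuts so far [(6, 5), (7, 4)]; region rows[4,8) x cols[4,6) = 4x2
Unfold 1 (reflect across h@4): 4 holes -> [(0, 4), (1, 5), (6, 5), (7, 4)]
Unfold 2 (reflect across v@6): 8 holes -> [(0, 4), (0, 7), (1, 5), (1, 6), (6, 5), (6, 6), (7, 4), (7, 7)]
Unfold 3 (reflect across v@4): 16 holes -> [(0, 0), (0, 3), (0, 4), (0, 7), (1, 1), (1, 2), (1, 5), (1, 6), (6, 1), (6, 2), (6, 5), (6, 6), (7, 0), (7, 3), (7, 4), (7, 7)]
Unfold 4 (reflect across v@8): 32 holes -> [(0, 0), (0, 3), (0, 4), (0, 7), (0, 8), (0, 11), (0, 12), (0, 15), (1, 1), (1, 2), (1, 5), (1, 6), (1, 9), (1, 10), (1, 13), (1, 14), (6, 1), (6, 2), (6, 5), (6, 6), (6, 9), (6, 10), (6, 13), (6, 14), (7, 0), (7, 3), (7, 4), (7, 7), (7, 8), (7, 11), (7, 12), (7, 15)]
Unfold 5 (reflect across h@8): 64 holes -> [(0, 0), (0, 3), (0, 4), (0, 7), (0, 8), (0, 11), (0, 12), (0, 15), (1, 1), (1, 2), (1, 5), (1, 6), (1, 9), (1, 10), (1, 13), (1, 14), (6, 1), (6, 2), (6, 5), (6, 6), (6, 9), (6, 10), (6, 13), (6, 14), (7, 0), (7, 3), (7, 4), (7, 7), (7, 8), (7, 11), (7, 12), (7, 15), (8, 0), (8, 3), (8, 4), (8, 7), (8, 8), (8, 11), (8, 12), (8, 15), (9, 1), (9, 2), (9, 5), (9, 6), (9, 9), (9, 10), (9, 13), (9, 14), (14, 1), (14, 2), (14, 5), (14, 6), (14, 9), (14, 10), (14, 13), (14, 14), (15, 0), (15, 3), (15, 4), (15, 7), (15, 8), (15, 11), (15, 12), (15, 15)]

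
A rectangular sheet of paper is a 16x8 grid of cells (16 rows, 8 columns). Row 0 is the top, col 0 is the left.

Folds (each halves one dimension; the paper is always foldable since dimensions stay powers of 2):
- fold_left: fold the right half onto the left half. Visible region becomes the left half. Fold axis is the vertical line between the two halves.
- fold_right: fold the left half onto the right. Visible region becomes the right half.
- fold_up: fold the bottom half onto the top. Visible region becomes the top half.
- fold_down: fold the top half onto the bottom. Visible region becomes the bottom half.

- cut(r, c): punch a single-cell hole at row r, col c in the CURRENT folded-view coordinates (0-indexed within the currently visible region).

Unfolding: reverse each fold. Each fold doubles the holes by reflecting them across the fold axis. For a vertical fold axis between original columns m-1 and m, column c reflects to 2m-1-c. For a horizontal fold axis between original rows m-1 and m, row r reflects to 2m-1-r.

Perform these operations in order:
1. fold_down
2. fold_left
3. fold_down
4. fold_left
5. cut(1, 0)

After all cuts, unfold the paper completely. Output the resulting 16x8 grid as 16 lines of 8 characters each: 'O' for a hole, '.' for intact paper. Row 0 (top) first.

Op 1 fold_down: fold axis h@8; visible region now rows[8,16) x cols[0,8) = 8x8
Op 2 fold_left: fold axis v@4; visible region now rows[8,16) x cols[0,4) = 8x4
Op 3 fold_down: fold axis h@12; visible region now rows[12,16) x cols[0,4) = 4x4
Op 4 fold_left: fold axis v@2; visible region now rows[12,16) x cols[0,2) = 4x2
Op 5 cut(1, 0): punch at orig (13,0); cuts so far [(13, 0)]; region rows[12,16) x cols[0,2) = 4x2
Unfold 1 (reflect across v@2): 2 holes -> [(13, 0), (13, 3)]
Unfold 2 (reflect across h@12): 4 holes -> [(10, 0), (10, 3), (13, 0), (13, 3)]
Unfold 3 (reflect across v@4): 8 holes -> [(10, 0), (10, 3), (10, 4), (10, 7), (13, 0), (13, 3), (13, 4), (13, 7)]
Unfold 4 (reflect across h@8): 16 holes -> [(2, 0), (2, 3), (2, 4), (2, 7), (5, 0), (5, 3), (5, 4), (5, 7), (10, 0), (10, 3), (10, 4), (10, 7), (13, 0), (13, 3), (13, 4), (13, 7)]

Answer: ........
........
O..OO..O
........
........
O..OO..O
........
........
........
........
O..OO..O
........
........
O..OO..O
........
........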